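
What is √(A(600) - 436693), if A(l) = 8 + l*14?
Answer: I*√428285 ≈ 654.43*I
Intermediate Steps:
A(l) = 8 + 14*l
√(A(600) - 436693) = √((8 + 14*600) - 436693) = √((8 + 8400) - 436693) = √(8408 - 436693) = √(-428285) = I*√428285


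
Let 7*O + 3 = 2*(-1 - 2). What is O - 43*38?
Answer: -11447/7 ≈ -1635.3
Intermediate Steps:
O = -9/7 (O = -3/7 + (2*(-1 - 2))/7 = -3/7 + (2*(-3))/7 = -3/7 + (⅐)*(-6) = -3/7 - 6/7 = -9/7 ≈ -1.2857)
O - 43*38 = -9/7 - 43*38 = -9/7 - 1634 = -11447/7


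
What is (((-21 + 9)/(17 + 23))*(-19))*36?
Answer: 1026/5 ≈ 205.20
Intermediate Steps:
(((-21 + 9)/(17 + 23))*(-19))*36 = (-12/40*(-19))*36 = (-12*1/40*(-19))*36 = -3/10*(-19)*36 = (57/10)*36 = 1026/5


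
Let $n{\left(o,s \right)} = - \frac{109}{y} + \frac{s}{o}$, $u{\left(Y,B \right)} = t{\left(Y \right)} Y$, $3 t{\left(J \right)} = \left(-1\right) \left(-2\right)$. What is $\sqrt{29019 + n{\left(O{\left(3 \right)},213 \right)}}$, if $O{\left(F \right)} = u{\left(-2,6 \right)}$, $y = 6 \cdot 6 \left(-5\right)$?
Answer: $\frac{\sqrt{25973870}}{30} \approx 169.88$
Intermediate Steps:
$t{\left(J \right)} = \frac{2}{3}$ ($t{\left(J \right)} = \frac{\left(-1\right) \left(-2\right)}{3} = \frac{1}{3} \cdot 2 = \frac{2}{3}$)
$y = -180$ ($y = 36 \left(-5\right) = -180$)
$u{\left(Y,B \right)} = \frac{2 Y}{3}$
$O{\left(F \right)} = - \frac{4}{3}$ ($O{\left(F \right)} = \frac{2}{3} \left(-2\right) = - \frac{4}{3}$)
$n{\left(o,s \right)} = \frac{109}{180} + \frac{s}{o}$ ($n{\left(o,s \right)} = - \frac{109}{-180} + \frac{s}{o} = \left(-109\right) \left(- \frac{1}{180}\right) + \frac{s}{o} = \frac{109}{180} + \frac{s}{o}$)
$\sqrt{29019 + n{\left(O{\left(3 \right)},213 \right)}} = \sqrt{29019 + \left(\frac{109}{180} + \frac{213}{- \frac{4}{3}}\right)} = \sqrt{29019 + \left(\frac{109}{180} + 213 \left(- \frac{3}{4}\right)\right)} = \sqrt{29019 + \left(\frac{109}{180} - \frac{639}{4}\right)} = \sqrt{29019 - \frac{14323}{90}} = \sqrt{\frac{2597387}{90}} = \frac{\sqrt{25973870}}{30}$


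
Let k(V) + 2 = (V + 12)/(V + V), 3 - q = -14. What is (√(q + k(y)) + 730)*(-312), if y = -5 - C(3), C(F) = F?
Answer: -227760 - 156*√59 ≈ -2.2896e+5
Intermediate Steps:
y = -8 (y = -5 - 1*3 = -5 - 3 = -8)
q = 17 (q = 3 - 1*(-14) = 3 + 14 = 17)
k(V) = -2 + (12 + V)/(2*V) (k(V) = -2 + (V + 12)/(V + V) = -2 + (12 + V)/((2*V)) = -2 + (12 + V)*(1/(2*V)) = -2 + (12 + V)/(2*V))
(√(q + k(y)) + 730)*(-312) = (√(17 + (-3/2 + 6/(-8))) + 730)*(-312) = (√(17 + (-3/2 + 6*(-⅛))) + 730)*(-312) = (√(17 + (-3/2 - ¾)) + 730)*(-312) = (√(17 - 9/4) + 730)*(-312) = (√(59/4) + 730)*(-312) = (√59/2 + 730)*(-312) = (730 + √59/2)*(-312) = -227760 - 156*√59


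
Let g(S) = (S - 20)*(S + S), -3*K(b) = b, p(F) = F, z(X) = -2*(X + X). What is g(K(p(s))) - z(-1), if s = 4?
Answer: 476/9 ≈ 52.889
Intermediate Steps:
z(X) = -4*X
K(b) = -b/3
g(S) = 2*S*(-20 + S) (g(S) = (-20 + S)*(2*S) = 2*S*(-20 + S))
g(K(p(s))) - z(-1) = 2*(-1/3*4)*(-20 - 1/3*4) - (-4)*(-1) = 2*(-4/3)*(-20 - 4/3) - 1*4 = 2*(-4/3)*(-64/3) - 4 = 512/9 - 4 = 476/9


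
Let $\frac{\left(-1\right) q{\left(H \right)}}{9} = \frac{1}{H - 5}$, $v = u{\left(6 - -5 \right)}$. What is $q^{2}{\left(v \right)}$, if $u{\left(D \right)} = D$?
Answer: $\frac{9}{4} \approx 2.25$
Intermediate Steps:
$v = 11$ ($v = 6 - -5 = 6 + 5 = 11$)
$q{\left(H \right)} = - \frac{9}{-5 + H}$ ($q{\left(H \right)} = - \frac{9}{H - 5} = - \frac{9}{-5 + H}$)
$q^{2}{\left(v \right)} = \left(- \frac{9}{-5 + 11}\right)^{2} = \left(- \frac{9}{6}\right)^{2} = \left(\left(-9\right) \frac{1}{6}\right)^{2} = \left(- \frac{3}{2}\right)^{2} = \frac{9}{4}$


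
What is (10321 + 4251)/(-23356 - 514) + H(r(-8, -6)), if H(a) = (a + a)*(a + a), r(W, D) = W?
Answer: 3048074/11935 ≈ 255.39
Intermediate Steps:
H(a) = 4*a² (H(a) = (2*a)*(2*a) = 4*a²)
(10321 + 4251)/(-23356 - 514) + H(r(-8, -6)) = (10321 + 4251)/(-23356 - 514) + 4*(-8)² = 14572/(-23870) + 4*64 = 14572*(-1/23870) + 256 = -7286/11935 + 256 = 3048074/11935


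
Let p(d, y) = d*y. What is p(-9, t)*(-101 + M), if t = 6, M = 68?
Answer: 1782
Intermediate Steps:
p(-9, t)*(-101 + M) = (-9*6)*(-101 + 68) = -54*(-33) = 1782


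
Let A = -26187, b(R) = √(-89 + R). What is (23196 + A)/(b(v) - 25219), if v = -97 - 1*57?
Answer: 75430029/635998204 + 26919*I*√3/635998204 ≈ 0.1186 + 7.331e-5*I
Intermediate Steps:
v = -154 (v = -97 - 57 = -154)
(23196 + A)/(b(v) - 25219) = (23196 - 26187)/(√(-89 - 154) - 25219) = -2991/(√(-243) - 25219) = -2991/(9*I*√3 - 25219) = -2991/(-25219 + 9*I*√3)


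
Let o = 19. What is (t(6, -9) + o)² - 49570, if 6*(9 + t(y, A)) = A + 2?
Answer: -1781711/36 ≈ -49492.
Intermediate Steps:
t(y, A) = -26/3 + A/6 (t(y, A) = -9 + (A + 2)/6 = -9 + (2 + A)/6 = -9 + (⅓ + A/6) = -26/3 + A/6)
(t(6, -9) + o)² - 49570 = ((-26/3 + (⅙)*(-9)) + 19)² - 49570 = ((-26/3 - 3/2) + 19)² - 49570 = (-61/6 + 19)² - 49570 = (53/6)² - 49570 = 2809/36 - 49570 = -1781711/36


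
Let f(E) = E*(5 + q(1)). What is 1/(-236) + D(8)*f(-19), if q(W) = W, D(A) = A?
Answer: -215233/236 ≈ -912.00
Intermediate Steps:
f(E) = 6*E (f(E) = E*(5 + 1) = E*6 = 6*E)
1/(-236) + D(8)*f(-19) = 1/(-236) + 8*(6*(-19)) = -1/236 + 8*(-114) = -1/236 - 912 = -215233/236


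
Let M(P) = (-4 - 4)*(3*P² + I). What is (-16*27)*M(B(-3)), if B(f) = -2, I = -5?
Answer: 24192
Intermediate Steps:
M(P) = 40 - 24*P² (M(P) = (-4 - 4)*(3*P² - 5) = -8*(-5 + 3*P²) = 40 - 24*P²)
(-16*27)*M(B(-3)) = (-16*27)*(40 - 24*(-2)²) = -432*(40 - 24*4) = -432*(40 - 96) = -432*(-56) = 24192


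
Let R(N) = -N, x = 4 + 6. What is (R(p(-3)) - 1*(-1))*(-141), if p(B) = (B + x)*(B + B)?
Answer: -6063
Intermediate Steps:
x = 10
p(B) = 2*B*(10 + B) (p(B) = (B + 10)*(B + B) = (10 + B)*(2*B) = 2*B*(10 + B))
(R(p(-3)) - 1*(-1))*(-141) = (-2*(-3)*(10 - 3) - 1*(-1))*(-141) = (-2*(-3)*7 + 1)*(-141) = (-1*(-42) + 1)*(-141) = (42 + 1)*(-141) = 43*(-141) = -6063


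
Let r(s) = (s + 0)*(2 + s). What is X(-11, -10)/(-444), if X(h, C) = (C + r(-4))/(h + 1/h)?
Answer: -11/27084 ≈ -0.00040614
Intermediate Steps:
r(s) = s*(2 + s)
X(h, C) = (8 + C)/(h + 1/h) (X(h, C) = (C - 4*(2 - 4))/(h + 1/h) = (C - 4*(-2))/(h + 1/h) = (C + 8)/(h + 1/h) = (8 + C)/(h + 1/h))
X(-11, -10)/(-444) = -11*(8 - 10)/(1 + (-11)²)/(-444) = -11*(-2)/(1 + 121)*(-1/444) = -11*(-2)/122*(-1/444) = -11*1/122*(-2)*(-1/444) = (11/61)*(-1/444) = -11/27084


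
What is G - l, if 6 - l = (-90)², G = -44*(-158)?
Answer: 15046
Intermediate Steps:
G = 6952
l = -8094 (l = 6 - 1*(-90)² = 6 - 1*8100 = 6 - 8100 = -8094)
G - l = 6952 - 1*(-8094) = 6952 + 8094 = 15046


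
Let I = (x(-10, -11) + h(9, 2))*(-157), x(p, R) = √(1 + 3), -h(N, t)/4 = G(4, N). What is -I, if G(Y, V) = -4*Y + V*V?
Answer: -40506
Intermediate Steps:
G(Y, V) = V² - 4*Y (G(Y, V) = -4*Y + V² = V² - 4*Y)
h(N, t) = 64 - 4*N² (h(N, t) = -4*(N² - 4*4) = -4*(N² - 16) = -4*(-16 + N²) = 64 - 4*N²)
x(p, R) = 2 (x(p, R) = √4 = 2)
I = 40506 (I = (2 + (64 - 4*9²))*(-157) = (2 + (64 - 4*81))*(-157) = (2 + (64 - 324))*(-157) = (2 - 260)*(-157) = -258*(-157) = 40506)
-I = -1*40506 = -40506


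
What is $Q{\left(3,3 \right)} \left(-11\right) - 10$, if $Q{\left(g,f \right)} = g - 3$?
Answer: $-10$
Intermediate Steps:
$Q{\left(g,f \right)} = -3 + g$
$Q{\left(3,3 \right)} \left(-11\right) - 10 = \left(-3 + 3\right) \left(-11\right) - 10 = 0 \left(-11\right) - 10 = 0 - 10 = -10$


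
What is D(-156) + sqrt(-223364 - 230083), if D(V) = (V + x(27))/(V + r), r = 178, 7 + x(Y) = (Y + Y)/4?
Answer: -299/44 + 3*I*sqrt(50383) ≈ -6.7955 + 673.38*I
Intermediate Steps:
x(Y) = -7 + Y/2 (x(Y) = -7 + (Y + Y)/4 = -7 + (2*Y)*(1/4) = -7 + Y/2)
D(V) = (13/2 + V)/(178 + V) (D(V) = (V + (-7 + (1/2)*27))/(V + 178) = (V + (-7 + 27/2))/(178 + V) = (V + 13/2)/(178 + V) = (13/2 + V)/(178 + V))
D(-156) + sqrt(-223364 - 230083) = (13/2 - 156)/(178 - 156) + sqrt(-223364 - 230083) = -299/2/22 + sqrt(-453447) = (1/22)*(-299/2) + 3*I*sqrt(50383) = -299/44 + 3*I*sqrt(50383)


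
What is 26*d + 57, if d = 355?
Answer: 9287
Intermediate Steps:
26*d + 57 = 26*355 + 57 = 9230 + 57 = 9287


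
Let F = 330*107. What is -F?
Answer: -35310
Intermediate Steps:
F = 35310
-F = -1*35310 = -35310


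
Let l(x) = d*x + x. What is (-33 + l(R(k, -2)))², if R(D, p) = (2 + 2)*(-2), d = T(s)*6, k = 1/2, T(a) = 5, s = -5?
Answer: 78961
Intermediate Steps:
k = ½ ≈ 0.50000
d = 30 (d = 5*6 = 30)
R(D, p) = -8 (R(D, p) = 4*(-2) = -8)
l(x) = 31*x (l(x) = 30*x + x = 31*x)
(-33 + l(R(k, -2)))² = (-33 + 31*(-8))² = (-33 - 248)² = (-281)² = 78961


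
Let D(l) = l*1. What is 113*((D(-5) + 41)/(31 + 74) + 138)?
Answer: 547146/35 ≈ 15633.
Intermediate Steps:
D(l) = l
113*((D(-5) + 41)/(31 + 74) + 138) = 113*((-5 + 41)/(31 + 74) + 138) = 113*(36/105 + 138) = 113*(36*(1/105) + 138) = 113*(12/35 + 138) = 113*(4842/35) = 547146/35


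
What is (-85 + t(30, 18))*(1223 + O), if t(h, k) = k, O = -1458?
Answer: 15745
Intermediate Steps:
(-85 + t(30, 18))*(1223 + O) = (-85 + 18)*(1223 - 1458) = -67*(-235) = 15745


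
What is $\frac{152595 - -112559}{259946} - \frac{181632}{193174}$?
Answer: $\frac{1001586731}{12553702151} \approx 0.079784$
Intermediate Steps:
$\frac{152595 - -112559}{259946} - \frac{181632}{193174} = \left(152595 + 112559\right) \frac{1}{259946} - \frac{90816}{96587} = 265154 \cdot \frac{1}{259946} - \frac{90816}{96587} = \frac{132577}{129973} - \frac{90816}{96587} = \frac{1001586731}{12553702151}$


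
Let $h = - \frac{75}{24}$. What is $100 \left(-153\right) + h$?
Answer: $- \frac{122425}{8} \approx -15303.0$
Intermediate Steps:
$h = - \frac{25}{8}$ ($h = \left(-75\right) \frac{1}{24} = - \frac{25}{8} \approx -3.125$)
$100 \left(-153\right) + h = 100 \left(-153\right) - \frac{25}{8} = -15300 - \frac{25}{8} = - \frac{122425}{8}$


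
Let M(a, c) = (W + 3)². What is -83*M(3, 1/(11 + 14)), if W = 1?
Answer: -1328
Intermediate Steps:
M(a, c) = 16 (M(a, c) = (1 + 3)² = 4² = 16)
-83*M(3, 1/(11 + 14)) = -83*16 = -1328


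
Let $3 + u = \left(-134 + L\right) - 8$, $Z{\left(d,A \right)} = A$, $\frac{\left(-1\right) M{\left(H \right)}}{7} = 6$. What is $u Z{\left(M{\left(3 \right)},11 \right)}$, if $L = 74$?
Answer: $-781$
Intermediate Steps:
$M{\left(H \right)} = -42$ ($M{\left(H \right)} = \left(-7\right) 6 = -42$)
$u = -71$ ($u = -3 + \left(\left(-134 + 74\right) - 8\right) = -3 - 68 = -71$)
$u Z{\left(M{\left(3 \right)},11 \right)} = \left(-71\right) 11 = -781$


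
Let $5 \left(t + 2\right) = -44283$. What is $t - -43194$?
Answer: $\frac{171677}{5} \approx 34335.0$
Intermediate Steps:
$t = - \frac{44293}{5}$ ($t = -2 + \frac{1}{5} \left(-44283\right) = -2 - \frac{44283}{5} = - \frac{44293}{5} \approx -8858.6$)
$t - -43194 = - \frac{44293}{5} - -43194 = - \frac{44293}{5} + 43194 = \frac{171677}{5}$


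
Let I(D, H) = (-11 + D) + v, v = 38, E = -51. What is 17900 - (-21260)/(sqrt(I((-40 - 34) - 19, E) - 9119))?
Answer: 17900 - 4252*I*sqrt(9185)/1837 ≈ 17900.0 - 221.83*I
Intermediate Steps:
I(D, H) = 27 + D (I(D, H) = (-11 + D) + 38 = 27 + D)
17900 - (-21260)/(sqrt(I((-40 - 34) - 19, E) - 9119)) = 17900 - (-21260)/(sqrt((27 + ((-40 - 34) - 19)) - 9119)) = 17900 - (-21260)/(sqrt((27 + (-74 - 19)) - 9119)) = 17900 - (-21260)/(sqrt((27 - 93) - 9119)) = 17900 - (-21260)/(sqrt(-66 - 9119)) = 17900 - (-21260)/(sqrt(-9185)) = 17900 - (-21260)/(I*sqrt(9185)) = 17900 - (-21260)*(-I*sqrt(9185)/9185) = 17900 - 4252*I*sqrt(9185)/1837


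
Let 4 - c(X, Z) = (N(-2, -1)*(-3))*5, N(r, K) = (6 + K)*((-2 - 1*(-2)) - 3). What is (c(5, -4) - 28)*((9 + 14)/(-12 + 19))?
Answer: -5727/7 ≈ -818.14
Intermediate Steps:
N(r, K) = -18 - 3*K (N(r, K) = (6 + K)*((-2 + 2) - 3) = (6 + K)*(0 - 3) = (6 + K)*(-3) = -18 - 3*K)
c(X, Z) = -221 (c(X, Z) = 4 - (-18 - 3*(-1))*(-3)*5 = 4 - (-18 + 3)*(-3)*5 = 4 - (-15*(-3))*5 = 4 - 45*5 = 4 - 1*225 = 4 - 225 = -221)
(c(5, -4) - 28)*((9 + 14)/(-12 + 19)) = (-221 - 28)*((9 + 14)/(-12 + 19)) = -5727/7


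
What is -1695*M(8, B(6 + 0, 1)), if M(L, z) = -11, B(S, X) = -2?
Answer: 18645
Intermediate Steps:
-1695*M(8, B(6 + 0, 1)) = -1695*(-11) = 18645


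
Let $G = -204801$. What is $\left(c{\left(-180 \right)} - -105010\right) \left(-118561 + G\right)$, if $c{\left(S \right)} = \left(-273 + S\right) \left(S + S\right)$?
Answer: $-86690118580$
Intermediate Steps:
$c{\left(S \right)} = 2 S \left(-273 + S\right)$ ($c{\left(S \right)} = \left(-273 + S\right) 2 S = 2 S \left(-273 + S\right)$)
$\left(c{\left(-180 \right)} - -105010\right) \left(-118561 + G\right) = \left(2 \left(-180\right) \left(-273 - 180\right) - -105010\right) \left(-118561 - 204801\right) = \left(2 \left(-180\right) \left(-453\right) + \left(-24270 + 129280\right)\right) \left(-323362\right) = \left(163080 + 105010\right) \left(-323362\right) = 268090 \left(-323362\right) = -86690118580$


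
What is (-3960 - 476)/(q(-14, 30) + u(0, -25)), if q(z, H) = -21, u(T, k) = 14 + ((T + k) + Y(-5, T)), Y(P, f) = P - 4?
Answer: 4436/41 ≈ 108.20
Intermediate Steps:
Y(P, f) = -4 + P
u(T, k) = 5 + T + k (u(T, k) = 14 + ((T + k) + (-4 - 5)) = 14 + ((T + k) - 9) = 14 + (-9 + T + k) = 5 + T + k)
(-3960 - 476)/(q(-14, 30) + u(0, -25)) = (-3960 - 476)/(-21 + (5 + 0 - 25)) = -4436/(-21 - 20) = -4436/(-41) = -4436*(-1/41) = 4436/41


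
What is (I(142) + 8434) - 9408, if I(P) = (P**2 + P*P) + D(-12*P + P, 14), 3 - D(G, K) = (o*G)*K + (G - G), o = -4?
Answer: -48115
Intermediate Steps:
D(G, K) = 3 + 4*G*K (D(G, K) = 3 - ((-4*G)*K + (G - G)) = 3 - (-4*G*K + 0) = 3 - (-4)*G*K = 3 + 4*G*K)
I(P) = 3 - 616*P + 2*P**2 (I(P) = (P**2 + P*P) + (3 + 4*(-12*P + P)*14) = (P**2 + P**2) + (3 + 4*(-11*P)*14) = 2*P**2 + (3 - 616*P) = 3 - 616*P + 2*P**2)
(I(142) + 8434) - 9408 = ((3 - 616*142 + 2*142**2) + 8434) - 9408 = ((3 - 87472 + 2*20164) + 8434) - 9408 = ((3 - 87472 + 40328) + 8434) - 9408 = (-47141 + 8434) - 9408 = -38707 - 9408 = -48115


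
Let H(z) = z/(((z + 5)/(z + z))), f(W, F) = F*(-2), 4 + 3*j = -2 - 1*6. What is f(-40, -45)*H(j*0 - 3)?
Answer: 810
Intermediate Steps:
j = -4 (j = -4/3 + (-2 - 1*6)/3 = -4/3 + (-2 - 6)/3 = -4/3 + (⅓)*(-8) = -4/3 - 8/3 = -4)
f(W, F) = -2*F
H(z) = 2*z²/(5 + z) (H(z) = z/(((5 + z)/((2*z)))) = z/(((5 + z)*(1/(2*z)))) = z/(((5 + z)/(2*z))) = z*(2*z/(5 + z)) = 2*z²/(5 + z))
f(-40, -45)*H(j*0 - 3) = (-2*(-45))*(2*(-4*0 - 3)²/(5 + (-4*0 - 3))) = 90*(2*(0 - 3)²/(5 + (0 - 3))) = 90*(2*(-3)²/(5 - 3)) = 90*(2*9/2) = 90*(2*9*(½)) = 90*9 = 810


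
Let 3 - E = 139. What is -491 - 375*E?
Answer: 50509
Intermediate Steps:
E = -136 (E = 3 - 1*139 = 3 - 139 = -136)
-491 - 375*E = -491 - 375*(-136) = -491 + 51000 = 50509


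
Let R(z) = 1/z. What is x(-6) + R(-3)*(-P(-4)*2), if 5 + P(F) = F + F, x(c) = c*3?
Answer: -80/3 ≈ -26.667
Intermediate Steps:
x(c) = 3*c
P(F) = -5 + 2*F (P(F) = -5 + (F + F) = -5 + 2*F)
R(z) = 1/z
x(-6) + R(-3)*(-P(-4)*2) = 3*(-6) + (-(-5 + 2*(-4))*2)/(-3) = -18 - (-(-5 - 8))*2/3 = -18 - (-1*(-13))*2/3 = -18 - 13*2/3 = -18 - ⅓*26 = -18 - 26/3 = -80/3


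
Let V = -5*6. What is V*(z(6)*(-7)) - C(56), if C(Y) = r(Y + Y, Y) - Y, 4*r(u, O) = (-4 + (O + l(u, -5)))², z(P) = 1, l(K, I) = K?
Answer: -6458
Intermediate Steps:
V = -30
r(u, O) = (-4 + O + u)²/4 (r(u, O) = (-4 + (O + u))²/4 = (-4 + O + u)²/4)
C(Y) = -Y + (-4 + 3*Y)²/4 (C(Y) = (-4 + Y + (Y + Y))²/4 - Y = (-4 + Y + 2*Y)²/4 - Y = (-4 + 3*Y)²/4 - Y = -Y + (-4 + 3*Y)²/4)
V*(z(6)*(-7)) - C(56) = -30*(-7) - (-1*56 + (-4 + 3*56)²/4) = -30*(-7) - (-56 + (-4 + 168)²/4) = 210 - (-56 + (¼)*164²) = 210 - (-56 + (¼)*26896) = 210 - (-56 + 6724) = 210 - 1*6668 = 210 - 6668 = -6458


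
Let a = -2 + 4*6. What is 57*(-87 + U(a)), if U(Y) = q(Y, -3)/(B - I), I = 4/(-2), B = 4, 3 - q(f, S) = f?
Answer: -10279/2 ≈ -5139.5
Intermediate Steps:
q(f, S) = 3 - f
a = 22 (a = -2 + 24 = 22)
I = -2 (I = 4*(-½) = -2)
U(Y) = ½ - Y/6 (U(Y) = (3 - Y)/(4 - 1*(-2)) = (3 - Y)/(4 + 2) = (3 - Y)/6 = (3 - Y)*(⅙) = ½ - Y/6)
57*(-87 + U(a)) = 57*(-87 + (½ - ⅙*22)) = 57*(-87 + (½ - 11/3)) = 57*(-87 - 19/6) = 57*(-541/6) = -10279/2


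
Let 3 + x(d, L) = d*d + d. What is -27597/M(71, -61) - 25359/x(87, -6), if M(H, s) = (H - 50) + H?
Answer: -71177623/234692 ≈ -303.28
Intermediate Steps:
M(H, s) = -50 + 2*H (M(H, s) = (-50 + H) + H = -50 + 2*H)
x(d, L) = -3 + d + d² (x(d, L) = -3 + (d*d + d) = -3 + (d² + d) = -3 + (d + d²) = -3 + d + d²)
-27597/M(71, -61) - 25359/x(87, -6) = -27597/(-50 + 2*71) - 25359/(-3 + 87 + 87²) = -27597/(-50 + 142) - 25359/(-3 + 87 + 7569) = -27597/92 - 25359/7653 = -27597*1/92 - 25359*1/7653 = -27597/92 - 8453/2551 = -71177623/234692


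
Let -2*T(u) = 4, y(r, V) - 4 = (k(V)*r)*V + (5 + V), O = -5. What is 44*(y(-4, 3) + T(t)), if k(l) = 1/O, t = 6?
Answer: 2728/5 ≈ 545.60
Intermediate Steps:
k(l) = -⅕ (k(l) = 1/(-5) = -⅕)
y(r, V) = 9 + V - V*r/5 (y(r, V) = 4 + ((-r/5)*V + (5 + V)) = 4 + (-V*r/5 + (5 + V)) = 4 + (5 + V - V*r/5) = 9 + V - V*r/5)
T(u) = -2 (T(u) = -½*4 = -2)
44*(y(-4, 3) + T(t)) = 44*((9 + 3 - ⅕*3*(-4)) - 2) = 44*((9 + 3 + 12/5) - 2) = 44*(72/5 - 2) = 44*(62/5) = 2728/5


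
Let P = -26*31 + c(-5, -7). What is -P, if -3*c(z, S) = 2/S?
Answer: 16924/21 ≈ 805.90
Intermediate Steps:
c(z, S) = -2/(3*S)
P = -16924/21 (P = -26*31 - 2/3/(-7) = -806 - 2/3*(-1/7) = -806 + 2/21 = -16924/21 ≈ -805.90)
-P = -1*(-16924/21) = 16924/21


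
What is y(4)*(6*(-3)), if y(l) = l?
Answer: -72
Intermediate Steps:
y(4)*(6*(-3)) = 4*(6*(-3)) = 4*(-18) = -72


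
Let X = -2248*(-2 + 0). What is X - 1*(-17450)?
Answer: 21946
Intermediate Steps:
X = 4496 (X = -2248*(-2) = 4496)
X - 1*(-17450) = 4496 - 1*(-17450) = 4496 + 17450 = 21946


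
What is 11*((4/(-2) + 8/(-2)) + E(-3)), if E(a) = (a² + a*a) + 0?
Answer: 132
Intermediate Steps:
E(a) = 2*a² (E(a) = (a² + a²) + 0 = 2*a² + 0 = 2*a²)
11*((4/(-2) + 8/(-2)) + E(-3)) = 11*((4/(-2) + 8/(-2)) + 2*(-3)²) = 11*((4*(-½) + 8*(-½)) + 2*9) = 11*((-2 - 4) + 18) = 11*(-6 + 18) = 11*12 = 132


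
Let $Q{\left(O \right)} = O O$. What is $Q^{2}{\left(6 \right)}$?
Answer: $1296$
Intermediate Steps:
$Q{\left(O \right)} = O^{2}$
$Q^{2}{\left(6 \right)} = \left(6^{2}\right)^{2} = 36^{2} = 1296$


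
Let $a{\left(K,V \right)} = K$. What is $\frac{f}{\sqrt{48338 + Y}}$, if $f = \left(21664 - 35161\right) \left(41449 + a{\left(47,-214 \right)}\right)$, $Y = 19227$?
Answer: $- \frac{560071512 \sqrt{67565}}{67565} \approx -2.1547 \cdot 10^{6}$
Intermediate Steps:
$f = -560071512$ ($f = \left(21664 - 35161\right) \left(41449 + 47\right) = \left(-13497\right) 41496 = -560071512$)
$\frac{f}{\sqrt{48338 + Y}} = - \frac{560071512}{\sqrt{48338 + 19227}} = - \frac{560071512}{\sqrt{67565}} = - 560071512 \frac{\sqrt{67565}}{67565} = - \frac{560071512 \sqrt{67565}}{67565}$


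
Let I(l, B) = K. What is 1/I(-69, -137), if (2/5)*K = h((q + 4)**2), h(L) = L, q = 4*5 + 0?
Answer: 1/1440 ≈ 0.00069444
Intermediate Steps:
q = 20 (q = 20 + 0 = 20)
K = 1440 (K = 5*(20 + 4)**2/2 = (5/2)*24**2 = (5/2)*576 = 1440)
I(l, B) = 1440
1/I(-69, -137) = 1/1440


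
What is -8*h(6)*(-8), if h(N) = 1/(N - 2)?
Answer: 16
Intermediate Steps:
h(N) = 1/(-2 + N)
-8*h(6)*(-8) = -8/(-2 + 6)*(-8) = -8/4*(-8) = -8*¼*(-8) = -2*(-8) = 16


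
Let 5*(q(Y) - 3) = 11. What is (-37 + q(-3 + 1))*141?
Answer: -22419/5 ≈ -4483.8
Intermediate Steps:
q(Y) = 26/5 (q(Y) = 3 + (⅕)*11 = 3 + 11/5 = 26/5)
(-37 + q(-3 + 1))*141 = (-37 + 26/5)*141 = -159/5*141 = -22419/5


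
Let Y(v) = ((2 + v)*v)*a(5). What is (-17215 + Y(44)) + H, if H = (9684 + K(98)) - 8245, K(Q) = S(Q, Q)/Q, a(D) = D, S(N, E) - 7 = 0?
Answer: -79183/14 ≈ -5655.9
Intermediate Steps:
S(N, E) = 7 (S(N, E) = 7 + 0 = 7)
Y(v) = 5*v*(2 + v) (Y(v) = ((2 + v)*v)*5 = (v*(2 + v))*5 = 5*v*(2 + v))
K(Q) = 7/Q
H = 20147/14 (H = (9684 + 7/98) - 8245 = (9684 + 7*(1/98)) - 8245 = (9684 + 1/14) - 8245 = 135577/14 - 8245 = 20147/14 ≈ 1439.1)
(-17215 + Y(44)) + H = (-17215 + 5*44*(2 + 44)) + 20147/14 = (-17215 + 5*44*46) + 20147/14 = (-17215 + 10120) + 20147/14 = -7095 + 20147/14 = -79183/14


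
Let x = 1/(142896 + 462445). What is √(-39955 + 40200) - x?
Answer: -1/605341 + 7*√5 ≈ 15.652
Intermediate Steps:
x = 1/605341 ≈ 1.6520e-6
√(-39955 + 40200) - x = √(-39955 + 40200) - 1*1/605341 = √245 - 1/605341 = 7*√5 - 1/605341 = -1/605341 + 7*√5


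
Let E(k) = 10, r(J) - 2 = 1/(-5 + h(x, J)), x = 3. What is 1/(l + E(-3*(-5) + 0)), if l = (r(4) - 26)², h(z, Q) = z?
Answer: 4/2441 ≈ 0.0016387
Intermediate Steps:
r(J) = 3/2 (r(J) = 2 + 1/(-5 + 3) = 2 + 1/(-2) = 2 - ½ = 3/2)
l = 2401/4 (l = (3/2 - 26)² = (-49/2)² = 2401/4 ≈ 600.25)
1/(l + E(-3*(-5) + 0)) = 1/(2401/4 + 10) = 1/(2441/4) = 4/2441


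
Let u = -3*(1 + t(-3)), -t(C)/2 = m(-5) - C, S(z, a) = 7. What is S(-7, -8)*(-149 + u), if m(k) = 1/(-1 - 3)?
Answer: -1897/2 ≈ -948.50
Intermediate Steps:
m(k) = -1/4 (m(k) = 1/(-4) = -1/4)
t(C) = 1/2 + 2*C (t(C) = -2*(-1/4 - C) = 1/2 + 2*C)
u = 27/2 (u = -3*(1 + (1/2 + 2*(-3))) = -3*(1 + (1/2 - 6)) = -3*(1 - 11/2) = -3*(-9/2) = 27/2 ≈ 13.500)
S(-7, -8)*(-149 + u) = 7*(-149 + 27/2) = 7*(-271/2) = -1897/2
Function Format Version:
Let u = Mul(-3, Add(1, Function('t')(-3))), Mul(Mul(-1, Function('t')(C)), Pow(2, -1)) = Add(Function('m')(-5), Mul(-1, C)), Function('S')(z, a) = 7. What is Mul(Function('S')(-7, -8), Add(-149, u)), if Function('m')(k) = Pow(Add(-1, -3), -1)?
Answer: Rational(-1897, 2) ≈ -948.50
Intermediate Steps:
Function('m')(k) = Rational(-1, 4) (Function('m')(k) = Pow(-4, -1) = Rational(-1, 4))
Function('t')(C) = Add(Rational(1, 2), Mul(2, C)) (Function('t')(C) = Mul(-2, Add(Rational(-1, 4), Mul(-1, C))) = Add(Rational(1, 2), Mul(2, C)))
u = Rational(27, 2) (u = Mul(-3, Add(1, Add(Rational(1, 2), Mul(2, -3)))) = Mul(-3, Add(1, Add(Rational(1, 2), -6))) = Mul(-3, Add(1, Rational(-11, 2))) = Mul(-3, Rational(-9, 2)) = Rational(27, 2) ≈ 13.500)
Mul(Function('S')(-7, -8), Add(-149, u)) = Mul(7, Add(-149, Rational(27, 2))) = Mul(7, Rational(-271, 2)) = Rational(-1897, 2)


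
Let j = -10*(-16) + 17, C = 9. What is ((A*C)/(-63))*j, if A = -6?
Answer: 1062/7 ≈ 151.71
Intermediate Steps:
j = 177 (j = 160 + 17 = 177)
((A*C)/(-63))*j = (-6*9/(-63))*177 = -54*(-1/63)*177 = (6/7)*177 = 1062/7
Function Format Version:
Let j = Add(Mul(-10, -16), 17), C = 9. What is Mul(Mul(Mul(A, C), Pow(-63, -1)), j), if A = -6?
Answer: Rational(1062, 7) ≈ 151.71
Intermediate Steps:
j = 177 (j = Add(160, 17) = 177)
Mul(Mul(Mul(A, C), Pow(-63, -1)), j) = Mul(Mul(Mul(-6, 9), Pow(-63, -1)), 177) = Mul(Mul(-54, Rational(-1, 63)), 177) = Mul(Rational(6, 7), 177) = Rational(1062, 7)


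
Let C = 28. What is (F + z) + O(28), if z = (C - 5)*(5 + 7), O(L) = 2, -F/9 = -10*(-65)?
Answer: -5572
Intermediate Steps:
F = -5850 (F = -(-90)*(-65) = -9*650 = -5850)
z = 276 (z = (28 - 5)*(5 + 7) = 23*12 = 276)
(F + z) + O(28) = (-5850 + 276) + 2 = -5574 + 2 = -5572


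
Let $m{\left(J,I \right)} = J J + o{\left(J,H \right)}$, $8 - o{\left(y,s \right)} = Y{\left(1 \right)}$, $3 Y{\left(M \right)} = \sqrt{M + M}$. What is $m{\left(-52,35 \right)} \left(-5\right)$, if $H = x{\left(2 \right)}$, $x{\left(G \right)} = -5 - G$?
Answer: $-13560 + \frac{5 \sqrt{2}}{3} \approx -13558.0$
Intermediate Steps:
$H = -7$ ($H = -5 - 2 = -7$)
$Y{\left(M \right)} = \frac{\sqrt{2} \sqrt{M}}{3}$ ($Y{\left(M \right)} = \frac{\sqrt{M + M}}{3} = \frac{\sqrt{2 M}}{3} = \frac{\sqrt{2} \sqrt{M}}{3}$)
$o{\left(y,s \right)} = 8 - \frac{\sqrt{2}}{3}$ ($o{\left(y,s \right)} = 8 - \frac{\sqrt{2} \sqrt{1}}{3} = 8 - \frac{1}{3} \sqrt{2} \cdot 1 = 8 - \frac{\sqrt{2}}{3}$)
$m{\left(J,I \right)} = 8 + J^{2} - \frac{\sqrt{2}}{3}$ ($m{\left(J,I \right)} = J J + \left(8 - \frac{\sqrt{2}}{3}\right) = J^{2} + \left(8 - \frac{\sqrt{2}}{3}\right) = 8 + J^{2} - \frac{\sqrt{2}}{3}$)
$m{\left(-52,35 \right)} \left(-5\right) = \left(8 + \left(-52\right)^{2} - \frac{\sqrt{2}}{3}\right) \left(-5\right) = \left(8 + 2704 - \frac{\sqrt{2}}{3}\right) \left(-5\right) = \left(2712 - \frac{\sqrt{2}}{3}\right) \left(-5\right) = -13560 + \frac{5 \sqrt{2}}{3}$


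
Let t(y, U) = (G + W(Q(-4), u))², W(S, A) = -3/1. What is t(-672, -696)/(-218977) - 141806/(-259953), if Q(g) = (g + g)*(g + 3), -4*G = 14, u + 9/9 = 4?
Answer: 124165077791/227694912324 ≈ 0.54531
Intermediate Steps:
u = 3 (u = -1 + 4 = 3)
G = -7/2 (G = -¼*14 = -7/2 ≈ -3.5000)
Q(g) = 2*g*(3 + g) (Q(g) = (2*g)*(3 + g) = 2*g*(3 + g))
W(S, A) = -3 (W(S, A) = -3*1 = -3)
t(y, U) = 169/4 (t(y, U) = (-7/2 - 3)² = (-13/2)² = 169/4)
t(-672, -696)/(-218977) - 141806/(-259953) = (169/4)/(-218977) - 141806/(-259953) = (169/4)*(-1/218977) - 141806*(-1/259953) = -169/875908 + 141806/259953 = 124165077791/227694912324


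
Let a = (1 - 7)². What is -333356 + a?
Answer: -333320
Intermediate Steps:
a = 36 (a = (-6)² = 36)
-333356 + a = -333356 + 36 = -333320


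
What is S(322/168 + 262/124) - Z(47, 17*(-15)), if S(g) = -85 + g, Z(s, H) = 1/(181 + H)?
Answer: -1114291/13764 ≈ -80.957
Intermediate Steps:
S(322/168 + 262/124) - Z(47, 17*(-15)) = (-85 + (322/168 + 262/124)) - 1/(181 + 17*(-15)) = (-85 + (322*(1/168) + 262*(1/124))) - 1/(181 - 255) = (-85 + (23/12 + 131/62)) - 1/(-74) = (-85 + 1499/372) - 1*(-1/74) = -30121/372 + 1/74 = -1114291/13764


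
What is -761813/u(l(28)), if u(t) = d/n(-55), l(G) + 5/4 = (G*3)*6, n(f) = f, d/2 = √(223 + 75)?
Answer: 41899715*√298/596 ≈ 1.2136e+6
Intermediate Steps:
d = 2*√298 (d = 2*√(223 + 75) = 2*√298 ≈ 34.525)
l(G) = -5/4 + 18*G (l(G) = -5/4 + (G*3)*6 = -5/4 + (3*G)*6 = -5/4 + 18*G)
u(t) = -2*√298/55 (u(t) = (2*√298)/(-55) = (2*√298)*(-1/55) = -2*√298/55)
-761813/u(l(28)) = -761813*(-55*√298/596) = -(-41899715)*√298/596 = 41899715*√298/596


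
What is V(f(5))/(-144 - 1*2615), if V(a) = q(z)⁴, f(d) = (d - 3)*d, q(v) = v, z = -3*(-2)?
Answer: -1296/2759 ≈ -0.46974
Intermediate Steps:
z = 6
f(d) = d*(-3 + d) (f(d) = (-3 + d)*d = d*(-3 + d))
V(a) = 1296 (V(a) = 6⁴ = 1296)
V(f(5))/(-144 - 1*2615) = 1296/(-144 - 1*2615) = 1296/(-144 - 2615) = 1296/(-2759) = 1296*(-1/2759) = -1296/2759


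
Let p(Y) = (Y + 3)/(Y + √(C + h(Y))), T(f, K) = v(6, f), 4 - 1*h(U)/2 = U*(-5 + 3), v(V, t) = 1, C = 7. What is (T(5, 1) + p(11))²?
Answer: (25 + √59)²/(11 + √59)² ≈ 3.0605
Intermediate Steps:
h(U) = 8 + 4*U (h(U) = 8 - 2*U*(-5 + 3) = 8 - 2*U*(-2) = 8 - (-4)*U = 8 + 4*U)
T(f, K) = 1
p(Y) = (3 + Y)/(Y + √(15 + 4*Y)) (p(Y) = (Y + 3)/(Y + √(7 + (8 + 4*Y))) = (3 + Y)/(Y + √(15 + 4*Y)))
(T(5, 1) + p(11))² = (1 + (3 + 11)/(11 + √(15 + 4*11)))² = (1 + 14/(11 + √(15 + 44)))² = (1 + 14/(11 + √59))²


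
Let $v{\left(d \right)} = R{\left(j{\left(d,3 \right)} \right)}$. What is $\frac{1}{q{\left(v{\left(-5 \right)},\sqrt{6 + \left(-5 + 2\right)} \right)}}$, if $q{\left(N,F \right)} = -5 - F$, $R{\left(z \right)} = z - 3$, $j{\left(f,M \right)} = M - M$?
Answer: $- \frac{5}{22} + \frac{\sqrt{3}}{22} \approx -0.14854$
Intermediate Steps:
$j{\left(f,M \right)} = 0$
$R{\left(z \right)} = -3 + z$
$v{\left(d \right)} = -3$ ($v{\left(d \right)} = -3 + 0 = -3$)
$\frac{1}{q{\left(v{\left(-5 \right)},\sqrt{6 + \left(-5 + 2\right)} \right)}} = \frac{1}{-5 - \sqrt{6 + \left(-5 + 2\right)}} = \frac{1}{-5 - \sqrt{6 - 3}} = \frac{1}{-5 - \sqrt{3}}$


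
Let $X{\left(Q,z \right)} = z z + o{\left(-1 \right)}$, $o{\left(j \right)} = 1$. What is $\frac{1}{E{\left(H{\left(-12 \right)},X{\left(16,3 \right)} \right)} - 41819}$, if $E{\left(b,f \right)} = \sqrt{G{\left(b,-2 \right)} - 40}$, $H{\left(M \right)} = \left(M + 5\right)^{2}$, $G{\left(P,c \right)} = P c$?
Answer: $- \frac{41819}{1748828899} - \frac{i \sqrt{138}}{1748828899} \approx -2.3913 \cdot 10^{-5} - 6.7173 \cdot 10^{-9} i$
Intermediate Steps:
$X{\left(Q,z \right)} = 1 + z^{2}$ ($X{\left(Q,z \right)} = z z + 1 = z^{2} + 1 = 1 + z^{2}$)
$H{\left(M \right)} = \left(5 + M\right)^{2}$
$E{\left(b,f \right)} = \sqrt{-40 - 2 b}$ ($E{\left(b,f \right)} = \sqrt{b \left(-2\right) - 40} = \sqrt{- 2 b - 40} = \sqrt{-40 - 2 b}$)
$\frac{1}{E{\left(H{\left(-12 \right)},X{\left(16,3 \right)} \right)} - 41819} = \frac{1}{\sqrt{-40 - 2 \left(5 - 12\right)^{2}} - 41819} = \frac{1}{\sqrt{-40 - 2 \left(-7\right)^{2}} - 41819} = \frac{1}{\sqrt{-40 - 98} - 41819} = \frac{1}{\sqrt{-138} - 41819} = \frac{1}{i \sqrt{138} - 41819} = \frac{1}{-41819 + i \sqrt{138}}$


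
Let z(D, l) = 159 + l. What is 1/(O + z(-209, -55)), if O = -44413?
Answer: -1/44309 ≈ -2.2569e-5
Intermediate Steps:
1/(O + z(-209, -55)) = 1/(-44413 + (159 - 55)) = 1/(-44413 + 104) = 1/(-44309) = -1/44309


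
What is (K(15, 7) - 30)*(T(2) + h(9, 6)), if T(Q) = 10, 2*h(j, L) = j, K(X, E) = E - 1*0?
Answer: -667/2 ≈ -333.50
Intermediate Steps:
K(X, E) = E (K(X, E) = E + 0 = E)
h(j, L) = j/2
(K(15, 7) - 30)*(T(2) + h(9, 6)) = (7 - 30)*(10 + (1/2)*9) = -23*(10 + 9/2) = -23*29/2 = -667/2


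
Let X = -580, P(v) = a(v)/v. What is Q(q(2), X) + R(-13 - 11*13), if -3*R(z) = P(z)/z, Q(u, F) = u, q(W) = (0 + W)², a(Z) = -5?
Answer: 292037/73008 ≈ 4.0001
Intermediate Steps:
q(W) = W²
P(v) = -5/v
R(z) = 5/(3*z²) (R(z) = -(-5/z)/(3*z) = -(-5)/(3*z²) = 5/(3*z²))
Q(q(2), X) + R(-13 - 11*13) = 2² + 5/(3*(-13 - 11*13)²) = 4 + 5/(3*(-13 - 143)²) = 4 + (5/3)/(-156)² = 4 + (5/3)*(1/24336) = 4 + 5/73008 = 292037/73008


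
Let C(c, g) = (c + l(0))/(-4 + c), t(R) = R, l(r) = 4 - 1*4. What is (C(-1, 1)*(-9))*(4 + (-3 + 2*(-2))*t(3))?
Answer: 153/5 ≈ 30.600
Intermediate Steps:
l(r) = 0 (l(r) = 4 - 4 = 0)
C(c, g) = c/(-4 + c) (C(c, g) = (c + 0)/(-4 + c) = c/(-4 + c))
(C(-1, 1)*(-9))*(4 + (-3 + 2*(-2))*t(3)) = (-1/(-4 - 1)*(-9))*(4 + (-3 + 2*(-2))*3) = (-1/(-5)*(-9))*(4 + (-3 - 4)*3) = (-1*(-1/5)*(-9))*(4 - 7*3) = ((1/5)*(-9))*(4 - 21) = -9/5*(-17) = 153/5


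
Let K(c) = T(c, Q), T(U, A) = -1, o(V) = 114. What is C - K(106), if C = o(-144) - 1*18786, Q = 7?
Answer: -18671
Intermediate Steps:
C = -18672 (C = 114 - 1*18786 = 114 - 18786 = -18672)
K(c) = -1
C - K(106) = -18672 - 1*(-1) = -18672 + 1 = -18671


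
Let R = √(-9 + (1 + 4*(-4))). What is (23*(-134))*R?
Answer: -6164*I*√6 ≈ -15099.0*I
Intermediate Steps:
R = 2*I*√6 (R = √(-9 + (1 - 16)) = √(-9 - 15) = √(-24) = 2*I*√6 ≈ 4.899*I)
(23*(-134))*R = (23*(-134))*(2*I*√6) = -6164*I*√6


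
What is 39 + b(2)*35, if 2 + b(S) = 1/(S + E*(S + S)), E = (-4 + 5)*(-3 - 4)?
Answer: -841/26 ≈ -32.346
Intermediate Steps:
E = -7 (E = 1*(-7) = -7)
b(S) = -2 - 1/(13*S) (b(S) = -2 + 1/(S - 7*(S + S)) = -2 + 1/(S - 14*S) = -2 + 1/(-13*S) = -2 - 1/(13*S))
39 + b(2)*35 = 39 + (-2 - 1/13/2)*35 = 39 + (-2 - 1/13*½)*35 = 39 + (-2 - 1/26)*35 = 39 - 53/26*35 = 39 - 1855/26 = -841/26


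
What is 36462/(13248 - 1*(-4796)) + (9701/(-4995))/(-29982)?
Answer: 682590930803/337783882995 ≈ 2.0208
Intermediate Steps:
36462/(13248 - 1*(-4796)) + (9701/(-4995))/(-29982) = 36462/(13248 + 4796) + (9701*(-1/4995))*(-1/29982) = 36462/18044 - 9701/4995*(-1/29982) = 36462*(1/18044) + 9701/149760090 = 18231/9022 + 9701/149760090 = 682590930803/337783882995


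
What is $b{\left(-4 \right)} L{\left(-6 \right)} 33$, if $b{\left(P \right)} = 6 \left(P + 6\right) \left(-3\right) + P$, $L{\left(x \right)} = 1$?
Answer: $-1320$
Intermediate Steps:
$b{\left(P \right)} = -108 - 17 P$ ($b{\left(P \right)} = 6 \left(6 + P\right) \left(-3\right) + P = \left(36 + 6 P\right) \left(-3\right) + P = \left(-108 - 18 P\right) + P = -108 - 17 P$)
$b{\left(-4 \right)} L{\left(-6 \right)} 33 = \left(-108 - -68\right) 1 \cdot 33 = \left(-108 + 68\right) 1 \cdot 33 = \left(-40\right) 1 \cdot 33 = \left(-40\right) 33 = -1320$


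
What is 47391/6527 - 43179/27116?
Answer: 1003225023/176986132 ≈ 5.6684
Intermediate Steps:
47391/6527 - 43179/27116 = 1003225023/176986132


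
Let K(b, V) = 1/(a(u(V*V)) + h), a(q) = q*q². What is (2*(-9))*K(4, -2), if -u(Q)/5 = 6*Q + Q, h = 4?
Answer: 9/1371998 ≈ 6.5598e-6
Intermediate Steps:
u(Q) = -35*Q (u(Q) = -5*(6*Q + Q) = -35*Q)
a(q) = q³
K(b, V) = 1/(4 - 42875*V⁶) (K(b, V) = 1/((-35*V*V)³ + 4) = 1/((-35*V²)³ + 4) = 1/(-42875*V⁶ + 4) = 1/(4 - 42875*V⁶))
(2*(-9))*K(4, -2) = (2*(-9))/(4 - 42875*(-2)⁶) = -18/(4 - 42875*64) = -18/(4 - 2744000) = -18/(-2743996) = -18*(-1/2743996) = 9/1371998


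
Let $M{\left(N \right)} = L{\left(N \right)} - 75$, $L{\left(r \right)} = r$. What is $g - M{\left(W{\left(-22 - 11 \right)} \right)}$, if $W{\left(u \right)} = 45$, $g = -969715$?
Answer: $-969685$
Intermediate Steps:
$M{\left(N \right)} = -75 + N$ ($M{\left(N \right)} = N - 75 = -75 + N$)
$g - M{\left(W{\left(-22 - 11 \right)} \right)} = -969715 - \left(-75 + 45\right) = -969715 - -30 = -969715 + 30 = -969685$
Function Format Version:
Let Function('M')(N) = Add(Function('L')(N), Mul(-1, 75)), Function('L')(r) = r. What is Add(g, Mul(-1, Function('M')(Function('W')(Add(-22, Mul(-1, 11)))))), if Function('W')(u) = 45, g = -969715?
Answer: -969685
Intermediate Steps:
Function('M')(N) = Add(-75, N) (Function('M')(N) = Add(N, Mul(-1, 75)) = Add(N, -75) = Add(-75, N))
Add(g, Mul(-1, Function('M')(Function('W')(Add(-22, Mul(-1, 11)))))) = Add(-969715, Mul(-1, Add(-75, 45))) = Add(-969715, Mul(-1, -30)) = Add(-969715, 30) = -969685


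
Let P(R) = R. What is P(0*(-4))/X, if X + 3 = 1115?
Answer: 0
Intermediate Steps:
X = 1112 (X = -3 + 1115 = 1112)
P(0*(-4))/X = (0*(-4))/1112 = 0*(1/1112) = 0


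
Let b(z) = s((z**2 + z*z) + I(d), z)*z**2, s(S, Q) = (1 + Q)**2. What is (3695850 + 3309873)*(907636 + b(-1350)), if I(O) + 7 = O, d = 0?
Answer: 23235098445393068328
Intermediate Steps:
I(O) = -7 + O
b(z) = z**2*(1 + z)**2 (b(z) = (1 + z)**2*z**2 = z**2*(1 + z)**2)
(3695850 + 3309873)*(907636 + b(-1350)) = (3695850 + 3309873)*(907636 + (-1350)**2*(1 - 1350)**2) = 7005723*(907636 + 1822500*(-1349)**2) = 7005723*(907636 + 1822500*1819801) = 7005723*(907636 + 3316587322500) = 7005723*3316588230136 = 23235098445393068328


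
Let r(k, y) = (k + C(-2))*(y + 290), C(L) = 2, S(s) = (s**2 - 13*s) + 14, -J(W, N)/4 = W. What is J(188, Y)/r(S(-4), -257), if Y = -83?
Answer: -188/693 ≈ -0.27128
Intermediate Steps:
J(W, N) = -4*W
S(s) = 14 + s**2 - 13*s
r(k, y) = (2 + k)*(290 + y) (r(k, y) = (k + 2)*(y + 290) = (2 + k)*(290 + y))
J(188, Y)/r(S(-4), -257) = (-4*188)/(580 + 2*(-257) + 290*(14 + (-4)**2 - 13*(-4)) + (14 + (-4)**2 - 13*(-4))*(-257)) = -752/(580 - 514 + 290*(14 + 16 + 52) + (14 + 16 + 52)*(-257)) = -752/(580 - 514 + 290*82 + 82*(-257)) = -752/(580 - 514 + 23780 - 21074) = -752/2772 = -752*1/2772 = -188/693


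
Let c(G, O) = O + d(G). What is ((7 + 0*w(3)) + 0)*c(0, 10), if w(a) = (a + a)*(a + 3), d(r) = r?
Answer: 70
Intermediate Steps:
c(G, O) = G + O (c(G, O) = O + G = G + O)
w(a) = 2*a*(3 + a) (w(a) = (2*a)*(3 + a) = 2*a*(3 + a))
((7 + 0*w(3)) + 0)*c(0, 10) = ((7 + 0*(2*3*(3 + 3))) + 0)*(0 + 10) = ((7 + 0*(2*3*6)) + 0)*10 = ((7 + 0*36) + 0)*10 = ((7 + 0) + 0)*10 = (7 + 0)*10 = 7*10 = 70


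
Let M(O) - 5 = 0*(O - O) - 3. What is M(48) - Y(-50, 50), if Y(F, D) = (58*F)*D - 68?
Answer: 145070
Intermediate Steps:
Y(F, D) = -68 + 58*D*F (Y(F, D) = 58*D*F - 68 = -68 + 58*D*F)
M(O) = 2 (M(O) = 5 + (0*(O - O) - 3) = 5 + (0*0 - 3) = 5 + (0 - 3) = 5 - 3 = 2)
M(48) - Y(-50, 50) = 2 - (-68 + 58*50*(-50)) = 2 - (-68 - 145000) = 2 - 1*(-145068) = 2 + 145068 = 145070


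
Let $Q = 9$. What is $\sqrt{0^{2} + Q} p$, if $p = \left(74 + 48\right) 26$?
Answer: $9516$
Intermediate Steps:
$p = 3172$ ($p = 122 \cdot 26 = 3172$)
$\sqrt{0^{2} + Q} p = \sqrt{0^{2} + 9} \cdot 3172 = \sqrt{0 + 9} \cdot 3172 = \sqrt{9} \cdot 3172 = 3 \cdot 3172 = 9516$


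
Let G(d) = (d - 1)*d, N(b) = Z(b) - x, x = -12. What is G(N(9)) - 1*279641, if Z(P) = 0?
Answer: -279509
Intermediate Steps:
N(b) = 12 (N(b) = 0 - 1*(-12) = 0 + 12 = 12)
G(d) = d*(-1 + d) (G(d) = (-1 + d)*d = d*(-1 + d))
G(N(9)) - 1*279641 = 12*(-1 + 12) - 1*279641 = 12*11 - 279641 = 132 - 279641 = -279509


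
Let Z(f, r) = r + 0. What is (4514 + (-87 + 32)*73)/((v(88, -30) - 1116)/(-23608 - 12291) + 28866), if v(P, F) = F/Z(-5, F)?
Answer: 17913601/1036261649 ≈ 0.017287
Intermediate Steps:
Z(f, r) = r
v(P, F) = 1 (v(P, F) = F/F = 1)
(4514 + (-87 + 32)*73)/((v(88, -30) - 1116)/(-23608 - 12291) + 28866) = (4514 + (-87 + 32)*73)/((1 - 1116)/(-23608 - 12291) + 28866) = (4514 - 55*73)/(-1115/(-35899) + 28866) = (4514 - 4015)/(-1115*(-1/35899) + 28866) = 499/(1115/35899 + 28866) = 499/(1036261649/35899) = 499*(35899/1036261649) = 17913601/1036261649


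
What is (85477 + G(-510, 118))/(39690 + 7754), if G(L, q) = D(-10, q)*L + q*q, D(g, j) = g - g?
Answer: 99401/47444 ≈ 2.0951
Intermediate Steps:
D(g, j) = 0
G(L, q) = q² (G(L, q) = 0*L + q*q = 0 + q² = q²)
(85477 + G(-510, 118))/(39690 + 7754) = (85477 + 118²)/(39690 + 7754) = (85477 + 13924)/47444 = 99401*(1/47444) = 99401/47444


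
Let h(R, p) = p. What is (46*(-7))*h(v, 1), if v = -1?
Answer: -322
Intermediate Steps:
(46*(-7))*h(v, 1) = (46*(-7))*1 = -322*1 = -322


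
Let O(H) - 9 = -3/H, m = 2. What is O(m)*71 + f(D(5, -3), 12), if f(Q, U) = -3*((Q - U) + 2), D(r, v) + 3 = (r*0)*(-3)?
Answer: 1143/2 ≈ 571.50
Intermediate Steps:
D(r, v) = -3 (D(r, v) = -3 + (r*0)*(-3) = -3 + 0*(-3) = -3 + 0 = -3)
f(Q, U) = -6 - 3*Q + 3*U (f(Q, U) = -3*(2 + Q - U) = -6 - 3*Q + 3*U)
O(H) = 9 - 3/H
O(m)*71 + f(D(5, -3), 12) = (9 - 3/2)*71 + (-6 - 3*(-3) + 3*12) = (9 - 3*½)*71 + (-6 + 9 + 36) = (9 - 3/2)*71 + 39 = (15/2)*71 + 39 = 1065/2 + 39 = 1143/2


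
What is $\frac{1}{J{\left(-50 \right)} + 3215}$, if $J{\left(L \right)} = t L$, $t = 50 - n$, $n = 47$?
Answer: $\frac{1}{3065} \approx 0.00032626$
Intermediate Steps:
$t = 3$ ($t = 50 - 47 = 3$)
$J{\left(L \right)} = 3 L$
$\frac{1}{J{\left(-50 \right)} + 3215} = \frac{1}{3 \left(-50\right) + 3215} = \frac{1}{-150 + 3215} = \frac{1}{3065}$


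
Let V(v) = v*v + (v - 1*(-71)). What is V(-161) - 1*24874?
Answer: 957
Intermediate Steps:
V(v) = 71 + v + v² (V(v) = v² + (v + 71) = v² + (71 + v) = 71 + v + v²)
V(-161) - 1*24874 = (71 - 161 + (-161)²) - 1*24874 = (71 - 161 + 25921) - 24874 = 25831 - 24874 = 957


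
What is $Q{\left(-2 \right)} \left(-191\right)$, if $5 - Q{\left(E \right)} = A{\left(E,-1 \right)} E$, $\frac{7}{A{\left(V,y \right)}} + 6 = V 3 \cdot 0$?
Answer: $- \frac{1528}{3} \approx -509.33$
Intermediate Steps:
$A{\left(V,y \right)} = - \frac{7}{6}$ ($A{\left(V,y \right)} = \frac{7}{-6 + V 3 \cdot 0} = \frac{7}{-6 + 3 V 0} = \frac{7}{-6 + 0} = \frac{7}{-6} = 7 \left(- \frac{1}{6}\right) = - \frac{7}{6}$)
$Q{\left(E \right)} = 5 + \frac{7 E}{6}$ ($Q{\left(E \right)} = 5 - - \frac{7 E}{6} = 5 + \frac{7 E}{6}$)
$Q{\left(-2 \right)} \left(-191\right) = \left(5 + \frac{7}{6} \left(-2\right)\right) \left(-191\right) = \left(5 - \frac{7}{3}\right) \left(-191\right) = \frac{8}{3} \left(-191\right) = - \frac{1528}{3}$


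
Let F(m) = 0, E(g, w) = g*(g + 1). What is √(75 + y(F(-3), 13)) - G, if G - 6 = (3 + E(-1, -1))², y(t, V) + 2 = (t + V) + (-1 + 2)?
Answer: -15 + √87 ≈ -5.6726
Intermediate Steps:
E(g, w) = g*(1 + g)
y(t, V) = -1 + V + t (y(t, V) = -2 + ((t + V) + (-1 + 2)) = -2 + ((V + t) + 1) = -2 + (1 + V + t) = -1 + V + t)
G = 15 (G = 6 + (3 - (1 - 1))² = 6 + (3 - 1*0)² = 6 + (3 + 0)² = 6 + 3² = 6 + 9 = 15)
√(75 + y(F(-3), 13)) - G = √(75 + (-1 + 13 + 0)) - 1*15 = √(75 + 12) - 15 = √87 - 15 = -15 + √87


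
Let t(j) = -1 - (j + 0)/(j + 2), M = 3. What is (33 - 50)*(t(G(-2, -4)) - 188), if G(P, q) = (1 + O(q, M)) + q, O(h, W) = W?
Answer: 3213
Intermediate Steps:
G(P, q) = 4 + q (G(P, q) = (1 + 3) + q = 4 + q)
t(j) = -1 - j/(2 + j)
(33 - 50)*(t(G(-2, -4)) - 188) = (33 - 50)*(2*(-1 - (4 - 4))/(2 + (4 - 4)) - 188) = -17*(2*(-1 - 1*0)/(2 + 0) - 188) = -17*(2*(-1 + 0)/2 - 188) = -17*(2*(½)*(-1) - 188) = -17*(-1 - 188) = -17*(-189) = 3213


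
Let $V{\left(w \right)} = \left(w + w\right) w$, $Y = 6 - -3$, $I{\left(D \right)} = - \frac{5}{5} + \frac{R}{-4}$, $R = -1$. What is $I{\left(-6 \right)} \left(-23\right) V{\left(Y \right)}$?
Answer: $\frac{5589}{2} \approx 2794.5$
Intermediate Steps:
$I{\left(D \right)} = - \frac{3}{4}$ ($I{\left(D \right)} = - \frac{5}{5} - \frac{1}{-4} = \left(-5\right) \frac{1}{5} - - \frac{1}{4} = -1 + \frac{1}{4} = - \frac{3}{4}$)
$Y = 9$ ($Y = 6 + 3 = 9$)
$V{\left(w \right)} = 2 w^{2}$ ($V{\left(w \right)} = 2 w w = 2 w^{2}$)
$I{\left(-6 \right)} \left(-23\right) V{\left(Y \right)} = \left(- \frac{3}{4}\right) \left(-23\right) 2 \cdot 9^{2} = \frac{69 \cdot 2 \cdot 81}{4} = \frac{69}{4} \cdot 162 = \frac{5589}{2}$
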